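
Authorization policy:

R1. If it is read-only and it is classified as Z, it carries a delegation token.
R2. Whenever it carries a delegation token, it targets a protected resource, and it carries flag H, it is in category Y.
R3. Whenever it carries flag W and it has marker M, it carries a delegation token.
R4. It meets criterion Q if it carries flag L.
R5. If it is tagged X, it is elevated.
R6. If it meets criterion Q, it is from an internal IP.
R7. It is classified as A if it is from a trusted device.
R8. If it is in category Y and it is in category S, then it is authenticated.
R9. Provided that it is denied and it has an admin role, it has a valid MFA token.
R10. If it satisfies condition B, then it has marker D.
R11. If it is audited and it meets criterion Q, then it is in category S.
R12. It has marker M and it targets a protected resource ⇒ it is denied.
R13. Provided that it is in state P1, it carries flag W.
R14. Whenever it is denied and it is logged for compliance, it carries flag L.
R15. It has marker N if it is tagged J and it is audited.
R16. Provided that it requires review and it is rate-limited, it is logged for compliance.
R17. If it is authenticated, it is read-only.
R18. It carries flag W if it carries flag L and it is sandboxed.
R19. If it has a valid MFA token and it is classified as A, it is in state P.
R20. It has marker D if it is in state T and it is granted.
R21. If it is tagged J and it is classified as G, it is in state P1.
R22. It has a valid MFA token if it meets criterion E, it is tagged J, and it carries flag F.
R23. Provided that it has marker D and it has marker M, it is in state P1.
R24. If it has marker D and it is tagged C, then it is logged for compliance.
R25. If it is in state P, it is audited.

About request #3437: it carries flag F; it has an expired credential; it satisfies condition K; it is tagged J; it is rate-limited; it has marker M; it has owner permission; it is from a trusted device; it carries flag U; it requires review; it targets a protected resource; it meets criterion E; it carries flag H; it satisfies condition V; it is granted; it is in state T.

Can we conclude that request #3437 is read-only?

By R7 (it is from a trusted device): it is classified as A.
By R12 (it has marker M, it targets a protected resource): it is denied.
By R16 (it requires review, it is rate-limited): it is logged for compliance.
By R20 (it is in state T, it is granted): it has marker D.
By R22 (it meets criterion E, it is tagged J, it carries flag F): it has a valid MFA token.
By R23 (it has marker D, it has marker M): it is in state P1.
By R13 (it is in state P1): it carries flag W.
By R14 (it is denied, it is logged for compliance): it carries flag L.
By R19 (it has a valid MFA token, it is classified as A): it is in state P.
By R25 (it is in state P): it is audited.
By R3 (it carries flag W, it has marker M): it carries a delegation token.
By R4 (it carries flag L): it meets criterion Q.
By R11 (it is audited, it meets criterion Q): it is in category S.
By R2 (it carries a delegation token, it targets a protected resource, it carries flag H): it is in category Y.
By R8 (it is in category Y, it is in category S): it is authenticated.
By R17 (it is authenticated): it is read-only.

Yes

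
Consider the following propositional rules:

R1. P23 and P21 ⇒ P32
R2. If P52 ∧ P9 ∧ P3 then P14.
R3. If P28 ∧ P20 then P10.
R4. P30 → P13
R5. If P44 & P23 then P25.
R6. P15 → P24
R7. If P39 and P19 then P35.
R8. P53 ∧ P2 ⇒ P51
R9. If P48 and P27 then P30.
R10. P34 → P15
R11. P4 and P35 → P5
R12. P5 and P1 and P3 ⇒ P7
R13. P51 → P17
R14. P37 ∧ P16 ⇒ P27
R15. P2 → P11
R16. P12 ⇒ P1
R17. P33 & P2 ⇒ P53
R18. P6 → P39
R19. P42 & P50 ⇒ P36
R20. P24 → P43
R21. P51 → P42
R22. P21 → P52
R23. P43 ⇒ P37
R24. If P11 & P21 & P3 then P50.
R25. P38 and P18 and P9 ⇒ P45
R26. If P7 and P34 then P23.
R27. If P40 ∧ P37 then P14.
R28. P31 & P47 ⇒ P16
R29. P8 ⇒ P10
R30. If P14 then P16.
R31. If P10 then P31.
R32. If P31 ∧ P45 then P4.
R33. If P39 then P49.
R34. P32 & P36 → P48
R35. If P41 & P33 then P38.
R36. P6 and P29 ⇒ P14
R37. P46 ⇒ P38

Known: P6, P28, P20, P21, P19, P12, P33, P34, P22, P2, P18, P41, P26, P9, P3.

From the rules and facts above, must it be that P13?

P10  (by R3: P28, P20)
P15  (by R10: P34)
P11  (by R15: P2)
P1  (by R16: P12)
P53  (by R17: P33, P2)
P39  (by R18: P6)
P52  (by R22: P21)
P50  (by R24: P11, P21, P3)
P31  (by R31: P10)
P38  (by R35: P41, P33)
P14  (by R2: P52, P9, P3)
P24  (by R6: P15)
P35  (by R7: P39, P19)
P51  (by R8: P53, P2)
P43  (by R20: P24)
P42  (by R21: P51)
P37  (by R23: P43)
P45  (by R25: P38, P18, P9)
P16  (by R30: P14)
P4  (by R32: P31, P45)
P5  (by R11: P4, P35)
P7  (by R12: P5, P1, P3)
P27  (by R14: P37, P16)
P36  (by R19: P42, P50)
P23  (by R26: P7, P34)
P32  (by R1: P23, P21)
P48  (by R34: P32, P36)
P30  (by R9: P48, P27)
P13  (by R4: P30)

Yes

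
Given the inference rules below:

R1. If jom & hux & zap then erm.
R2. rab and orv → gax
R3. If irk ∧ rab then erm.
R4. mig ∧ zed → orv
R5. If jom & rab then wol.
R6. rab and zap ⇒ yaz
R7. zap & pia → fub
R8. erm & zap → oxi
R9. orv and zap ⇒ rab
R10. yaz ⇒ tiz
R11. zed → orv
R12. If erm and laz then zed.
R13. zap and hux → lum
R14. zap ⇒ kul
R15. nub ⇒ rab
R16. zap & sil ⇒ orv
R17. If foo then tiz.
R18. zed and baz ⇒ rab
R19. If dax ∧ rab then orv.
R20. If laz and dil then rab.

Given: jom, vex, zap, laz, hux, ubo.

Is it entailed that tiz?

erm  (by R1: jom, hux, zap)
zed  (by R12: erm, laz)
orv  (by R11: zed)
rab  (by R9: orv, zap)
yaz  (by R6: rab, zap)
tiz  (by R10: yaz)

Yes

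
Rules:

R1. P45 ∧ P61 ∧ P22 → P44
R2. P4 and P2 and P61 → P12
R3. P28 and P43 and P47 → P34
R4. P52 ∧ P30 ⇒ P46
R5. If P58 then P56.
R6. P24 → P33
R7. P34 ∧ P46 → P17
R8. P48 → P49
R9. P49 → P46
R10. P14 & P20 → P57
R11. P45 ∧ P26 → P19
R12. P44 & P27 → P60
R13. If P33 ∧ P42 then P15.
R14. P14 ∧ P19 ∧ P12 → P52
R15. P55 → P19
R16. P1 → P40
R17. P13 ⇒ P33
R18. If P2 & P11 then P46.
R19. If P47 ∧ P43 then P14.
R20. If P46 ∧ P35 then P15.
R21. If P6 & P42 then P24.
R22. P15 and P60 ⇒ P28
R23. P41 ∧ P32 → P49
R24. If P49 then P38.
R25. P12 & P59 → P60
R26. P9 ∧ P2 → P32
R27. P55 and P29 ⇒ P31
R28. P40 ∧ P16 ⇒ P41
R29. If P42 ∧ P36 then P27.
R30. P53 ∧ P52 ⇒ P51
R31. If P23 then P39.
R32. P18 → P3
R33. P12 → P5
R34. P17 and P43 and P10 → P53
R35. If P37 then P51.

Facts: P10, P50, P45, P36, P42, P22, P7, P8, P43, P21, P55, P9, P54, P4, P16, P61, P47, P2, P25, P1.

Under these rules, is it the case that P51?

No

Forward chaining from the given facts derives: P44, P12, P19, P40, P14, P32, P41, P27, P5, P60, P52, P49, P38, P46.
Rules concluding P51: R30 needs P53; R35 needs P37 — none of these are established.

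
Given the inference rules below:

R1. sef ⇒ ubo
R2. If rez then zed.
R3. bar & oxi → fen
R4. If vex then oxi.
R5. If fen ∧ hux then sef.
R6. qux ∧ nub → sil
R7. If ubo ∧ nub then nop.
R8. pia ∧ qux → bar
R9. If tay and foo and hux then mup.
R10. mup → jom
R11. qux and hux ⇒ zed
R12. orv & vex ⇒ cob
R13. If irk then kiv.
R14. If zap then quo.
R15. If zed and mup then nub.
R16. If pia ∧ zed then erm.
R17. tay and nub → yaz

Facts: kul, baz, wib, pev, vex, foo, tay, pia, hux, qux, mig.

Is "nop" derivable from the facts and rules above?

Yes

oxi  (by R4: vex)
bar  (by R8: pia, qux)
mup  (by R9: tay, foo, hux)
zed  (by R11: qux, hux)
nub  (by R15: zed, mup)
fen  (by R3: bar, oxi)
sef  (by R5: fen, hux)
ubo  (by R1: sef)
nop  (by R7: ubo, nub)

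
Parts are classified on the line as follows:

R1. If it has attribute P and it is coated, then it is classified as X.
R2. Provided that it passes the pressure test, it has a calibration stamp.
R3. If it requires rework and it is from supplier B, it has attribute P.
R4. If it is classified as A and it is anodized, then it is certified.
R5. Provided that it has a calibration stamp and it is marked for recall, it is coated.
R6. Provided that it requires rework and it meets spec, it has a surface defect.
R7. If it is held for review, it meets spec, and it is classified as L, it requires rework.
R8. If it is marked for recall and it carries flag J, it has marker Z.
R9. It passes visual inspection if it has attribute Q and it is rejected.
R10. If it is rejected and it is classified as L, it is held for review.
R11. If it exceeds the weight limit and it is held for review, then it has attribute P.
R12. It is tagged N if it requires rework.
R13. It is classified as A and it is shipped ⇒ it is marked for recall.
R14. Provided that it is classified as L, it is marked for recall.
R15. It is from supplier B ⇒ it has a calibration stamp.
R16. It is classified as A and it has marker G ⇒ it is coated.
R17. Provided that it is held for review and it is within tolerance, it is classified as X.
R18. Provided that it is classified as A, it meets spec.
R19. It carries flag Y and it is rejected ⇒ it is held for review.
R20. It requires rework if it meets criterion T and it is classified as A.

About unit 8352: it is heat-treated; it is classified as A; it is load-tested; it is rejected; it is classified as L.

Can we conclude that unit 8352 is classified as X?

No

Forward chaining from the given facts derives: is held for review, is marked for recall, meets spec, requires rework, is tagged N, has a surface defect.
Rules concluding "it is classified as X": R1 needs "it has attribute P"; R17 needs "it is within tolerance" — none of these are established.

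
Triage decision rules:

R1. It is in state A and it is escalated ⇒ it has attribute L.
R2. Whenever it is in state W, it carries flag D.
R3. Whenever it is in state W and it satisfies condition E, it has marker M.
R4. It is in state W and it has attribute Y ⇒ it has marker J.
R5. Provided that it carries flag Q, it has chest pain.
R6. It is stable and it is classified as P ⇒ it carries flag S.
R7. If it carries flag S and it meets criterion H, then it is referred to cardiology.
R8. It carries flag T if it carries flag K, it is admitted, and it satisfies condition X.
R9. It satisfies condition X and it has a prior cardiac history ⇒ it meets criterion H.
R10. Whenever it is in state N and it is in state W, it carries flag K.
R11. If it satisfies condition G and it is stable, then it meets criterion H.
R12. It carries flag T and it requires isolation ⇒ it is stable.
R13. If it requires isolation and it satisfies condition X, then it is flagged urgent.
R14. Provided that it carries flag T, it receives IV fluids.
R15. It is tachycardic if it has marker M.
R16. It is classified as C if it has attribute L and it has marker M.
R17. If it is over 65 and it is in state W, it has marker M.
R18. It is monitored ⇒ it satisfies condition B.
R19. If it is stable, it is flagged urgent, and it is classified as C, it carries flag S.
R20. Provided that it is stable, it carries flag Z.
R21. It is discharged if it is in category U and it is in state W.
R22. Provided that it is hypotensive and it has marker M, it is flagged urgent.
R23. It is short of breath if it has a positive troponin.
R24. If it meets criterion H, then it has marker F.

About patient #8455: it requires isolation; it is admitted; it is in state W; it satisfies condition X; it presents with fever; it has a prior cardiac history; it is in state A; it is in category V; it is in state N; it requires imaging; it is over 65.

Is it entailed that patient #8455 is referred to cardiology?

No

Forward chaining from the given facts derives: carries flag D, meets criterion H, carries flag K, is flagged urgent, has marker M, has marker F, carries flag T, is stable, receives IV fluids, is tachycardic, carries flag Z.
The only rule concluding "it is referred to cardiology" is R7, which needs "it carries flag S"; that is never established.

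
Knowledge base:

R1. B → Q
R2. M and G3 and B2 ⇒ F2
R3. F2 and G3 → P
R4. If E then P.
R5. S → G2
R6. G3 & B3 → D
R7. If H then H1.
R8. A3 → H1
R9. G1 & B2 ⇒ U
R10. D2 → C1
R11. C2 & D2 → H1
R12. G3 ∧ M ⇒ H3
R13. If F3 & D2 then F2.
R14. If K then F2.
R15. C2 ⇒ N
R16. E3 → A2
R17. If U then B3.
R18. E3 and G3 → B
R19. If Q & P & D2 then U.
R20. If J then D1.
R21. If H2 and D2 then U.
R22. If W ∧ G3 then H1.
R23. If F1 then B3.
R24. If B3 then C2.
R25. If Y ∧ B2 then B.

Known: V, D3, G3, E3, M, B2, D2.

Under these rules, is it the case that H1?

F2  (by R2: M, G3, B2)
P  (by R3: F2, G3)
B  (by R18: E3, G3)
Q  (by R1: B)
U  (by R19: Q, P, D2)
B3  (by R17: U)
C2  (by R24: B3)
H1  (by R11: C2, D2)

Yes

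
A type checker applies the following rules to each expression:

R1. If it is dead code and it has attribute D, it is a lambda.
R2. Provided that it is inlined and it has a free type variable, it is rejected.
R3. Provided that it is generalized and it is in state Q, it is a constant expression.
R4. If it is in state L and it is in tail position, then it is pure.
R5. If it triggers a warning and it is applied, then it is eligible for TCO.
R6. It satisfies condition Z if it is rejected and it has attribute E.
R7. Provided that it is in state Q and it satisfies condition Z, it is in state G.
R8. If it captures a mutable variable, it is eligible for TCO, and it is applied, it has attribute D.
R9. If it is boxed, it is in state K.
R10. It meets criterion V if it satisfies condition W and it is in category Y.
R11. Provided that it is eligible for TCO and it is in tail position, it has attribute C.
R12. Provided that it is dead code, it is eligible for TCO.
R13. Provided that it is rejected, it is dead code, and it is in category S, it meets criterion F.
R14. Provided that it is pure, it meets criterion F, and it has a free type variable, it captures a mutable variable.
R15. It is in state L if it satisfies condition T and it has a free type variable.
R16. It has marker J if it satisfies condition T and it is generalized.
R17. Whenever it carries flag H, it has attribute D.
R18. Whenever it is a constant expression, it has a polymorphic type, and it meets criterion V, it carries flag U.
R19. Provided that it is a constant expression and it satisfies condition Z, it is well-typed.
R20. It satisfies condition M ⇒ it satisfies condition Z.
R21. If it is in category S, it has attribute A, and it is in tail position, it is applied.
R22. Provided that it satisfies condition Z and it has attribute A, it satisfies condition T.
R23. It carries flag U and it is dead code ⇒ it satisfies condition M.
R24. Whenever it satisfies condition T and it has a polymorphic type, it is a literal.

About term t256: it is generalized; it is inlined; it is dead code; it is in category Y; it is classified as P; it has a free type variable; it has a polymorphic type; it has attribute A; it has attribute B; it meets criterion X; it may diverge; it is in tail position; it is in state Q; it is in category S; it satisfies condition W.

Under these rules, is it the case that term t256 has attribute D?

By R2 (it is inlined, it has a free type variable): it is rejected.
By R3 (it is generalized, it is in state Q): it is a constant expression.
By R10 (it satisfies condition W, it is in category Y): it meets criterion V.
By R12 (it is dead code): it is eligible for TCO.
By R13 (it is rejected, it is dead code, it is in category S): it meets criterion F.
By R18 (it is a constant expression, it has a polymorphic type, it meets criterion V): it carries flag U.
By R21 (it is in category S, it has attribute A, it is in tail position): it is applied.
By R23 (it carries flag U, it is dead code): it satisfies condition M.
By R20 (it satisfies condition M): it satisfies condition Z.
By R22 (it satisfies condition Z, it has attribute A): it satisfies condition T.
By R15 (it satisfies condition T, it has a free type variable): it is in state L.
By R4 (it is in state L, it is in tail position): it is pure.
By R14 (it is pure, it meets criterion F, it has a free type variable): it captures a mutable variable.
By R8 (it captures a mutable variable, it is eligible for TCO, it is applied): it has attribute D.

Yes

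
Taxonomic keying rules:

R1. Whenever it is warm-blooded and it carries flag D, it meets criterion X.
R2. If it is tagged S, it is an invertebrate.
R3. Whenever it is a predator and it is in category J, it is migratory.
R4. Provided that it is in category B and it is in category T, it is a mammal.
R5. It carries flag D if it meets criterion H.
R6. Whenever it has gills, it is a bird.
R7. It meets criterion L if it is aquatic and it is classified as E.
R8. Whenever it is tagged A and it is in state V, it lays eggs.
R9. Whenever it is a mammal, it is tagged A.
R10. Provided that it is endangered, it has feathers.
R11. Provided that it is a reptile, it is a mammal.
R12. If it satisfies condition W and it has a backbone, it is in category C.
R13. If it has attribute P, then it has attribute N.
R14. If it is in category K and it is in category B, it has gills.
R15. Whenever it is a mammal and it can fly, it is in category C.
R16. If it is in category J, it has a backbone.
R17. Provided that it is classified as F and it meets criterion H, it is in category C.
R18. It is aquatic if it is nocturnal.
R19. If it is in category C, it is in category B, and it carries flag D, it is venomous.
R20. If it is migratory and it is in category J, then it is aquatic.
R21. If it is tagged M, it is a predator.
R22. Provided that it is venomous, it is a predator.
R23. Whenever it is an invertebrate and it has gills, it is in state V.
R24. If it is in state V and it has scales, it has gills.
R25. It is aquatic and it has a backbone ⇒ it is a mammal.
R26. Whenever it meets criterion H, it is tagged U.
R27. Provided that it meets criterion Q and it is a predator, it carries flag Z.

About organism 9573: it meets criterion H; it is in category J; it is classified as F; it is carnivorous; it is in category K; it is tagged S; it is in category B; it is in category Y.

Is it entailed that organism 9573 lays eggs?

Yes

By R2 (it is tagged S): it is an invertebrate.
By R5 (it meets criterion H): it carries flag D.
By R14 (it is in category K, it is in category B): it has gills.
By R16 (it is in category J): it has a backbone.
By R17 (it is classified as F, it meets criterion H): it is in category C.
By R19 (it is in category C, it is in category B, it carries flag D): it is venomous.
By R22 (it is venomous): it is a predator.
By R23 (it is an invertebrate, it has gills): it is in state V.
By R3 (it is a predator, it is in category J): it is migratory.
By R20 (it is migratory, it is in category J): it is aquatic.
By R25 (it is aquatic, it has a backbone): it is a mammal.
By R9 (it is a mammal): it is tagged A.
By R8 (it is tagged A, it is in state V): it lays eggs.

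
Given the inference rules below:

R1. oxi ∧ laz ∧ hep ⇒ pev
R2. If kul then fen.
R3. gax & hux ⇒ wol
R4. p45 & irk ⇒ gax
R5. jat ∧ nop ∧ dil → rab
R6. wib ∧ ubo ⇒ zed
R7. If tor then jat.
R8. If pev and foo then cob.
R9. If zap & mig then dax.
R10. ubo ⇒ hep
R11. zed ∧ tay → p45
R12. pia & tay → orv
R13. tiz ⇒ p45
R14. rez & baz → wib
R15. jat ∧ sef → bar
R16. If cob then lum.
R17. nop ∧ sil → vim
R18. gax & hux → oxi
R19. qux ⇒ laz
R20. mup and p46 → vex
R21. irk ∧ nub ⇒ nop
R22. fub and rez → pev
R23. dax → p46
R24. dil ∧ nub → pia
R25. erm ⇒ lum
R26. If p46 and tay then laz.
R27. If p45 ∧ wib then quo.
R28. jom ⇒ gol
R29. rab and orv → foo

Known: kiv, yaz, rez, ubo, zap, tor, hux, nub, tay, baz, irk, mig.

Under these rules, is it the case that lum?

Forward chaining from the given facts derives: jat, dax, hep, wib, nop, p46, laz, zed, p45, quo, gax, oxi, pev, wol.
Rules concluding lum: R16 needs cob; R25 needs erm — none of these are established.

No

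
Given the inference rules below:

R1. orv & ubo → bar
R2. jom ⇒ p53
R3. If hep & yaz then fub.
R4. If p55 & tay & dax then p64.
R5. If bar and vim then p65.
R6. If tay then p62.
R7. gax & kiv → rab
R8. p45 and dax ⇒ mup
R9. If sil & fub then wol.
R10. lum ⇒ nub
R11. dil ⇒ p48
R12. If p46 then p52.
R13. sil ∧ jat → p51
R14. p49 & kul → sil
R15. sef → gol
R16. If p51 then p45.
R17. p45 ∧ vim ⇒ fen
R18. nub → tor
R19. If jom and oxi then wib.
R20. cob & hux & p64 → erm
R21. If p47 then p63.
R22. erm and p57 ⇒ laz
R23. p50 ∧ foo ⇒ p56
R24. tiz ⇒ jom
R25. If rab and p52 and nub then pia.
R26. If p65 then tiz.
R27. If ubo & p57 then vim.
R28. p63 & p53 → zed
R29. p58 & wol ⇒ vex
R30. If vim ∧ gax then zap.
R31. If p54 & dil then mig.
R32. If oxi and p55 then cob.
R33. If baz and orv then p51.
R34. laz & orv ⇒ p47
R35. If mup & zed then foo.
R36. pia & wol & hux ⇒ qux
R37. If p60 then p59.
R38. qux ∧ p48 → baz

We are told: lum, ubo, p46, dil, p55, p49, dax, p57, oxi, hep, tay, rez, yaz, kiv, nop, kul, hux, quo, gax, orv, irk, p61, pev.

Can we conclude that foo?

Yes

bar  (by R1: orv, ubo)
fub  (by R3: hep, yaz)
p64  (by R4: p55, tay, dax)
rab  (by R7: gax, kiv)
nub  (by R10: lum)
p48  (by R11: dil)
p52  (by R12: p46)
sil  (by R14: p49, kul)
pia  (by R25: rab, p52, nub)
vim  (by R27: ubo, p57)
cob  (by R32: oxi, p55)
p65  (by R5: bar, vim)
wol  (by R9: sil, fub)
erm  (by R20: cob, hux, p64)
laz  (by R22: erm, p57)
tiz  (by R26: p65)
p47  (by R34: laz, orv)
qux  (by R36: pia, wol, hux)
baz  (by R38: qux, p48)
p63  (by R21: p47)
jom  (by R24: tiz)
p51  (by R33: baz, orv)
p53  (by R2: jom)
p45  (by R16: p51)
zed  (by R28: p63, p53)
mup  (by R8: p45, dax)
foo  (by R35: mup, zed)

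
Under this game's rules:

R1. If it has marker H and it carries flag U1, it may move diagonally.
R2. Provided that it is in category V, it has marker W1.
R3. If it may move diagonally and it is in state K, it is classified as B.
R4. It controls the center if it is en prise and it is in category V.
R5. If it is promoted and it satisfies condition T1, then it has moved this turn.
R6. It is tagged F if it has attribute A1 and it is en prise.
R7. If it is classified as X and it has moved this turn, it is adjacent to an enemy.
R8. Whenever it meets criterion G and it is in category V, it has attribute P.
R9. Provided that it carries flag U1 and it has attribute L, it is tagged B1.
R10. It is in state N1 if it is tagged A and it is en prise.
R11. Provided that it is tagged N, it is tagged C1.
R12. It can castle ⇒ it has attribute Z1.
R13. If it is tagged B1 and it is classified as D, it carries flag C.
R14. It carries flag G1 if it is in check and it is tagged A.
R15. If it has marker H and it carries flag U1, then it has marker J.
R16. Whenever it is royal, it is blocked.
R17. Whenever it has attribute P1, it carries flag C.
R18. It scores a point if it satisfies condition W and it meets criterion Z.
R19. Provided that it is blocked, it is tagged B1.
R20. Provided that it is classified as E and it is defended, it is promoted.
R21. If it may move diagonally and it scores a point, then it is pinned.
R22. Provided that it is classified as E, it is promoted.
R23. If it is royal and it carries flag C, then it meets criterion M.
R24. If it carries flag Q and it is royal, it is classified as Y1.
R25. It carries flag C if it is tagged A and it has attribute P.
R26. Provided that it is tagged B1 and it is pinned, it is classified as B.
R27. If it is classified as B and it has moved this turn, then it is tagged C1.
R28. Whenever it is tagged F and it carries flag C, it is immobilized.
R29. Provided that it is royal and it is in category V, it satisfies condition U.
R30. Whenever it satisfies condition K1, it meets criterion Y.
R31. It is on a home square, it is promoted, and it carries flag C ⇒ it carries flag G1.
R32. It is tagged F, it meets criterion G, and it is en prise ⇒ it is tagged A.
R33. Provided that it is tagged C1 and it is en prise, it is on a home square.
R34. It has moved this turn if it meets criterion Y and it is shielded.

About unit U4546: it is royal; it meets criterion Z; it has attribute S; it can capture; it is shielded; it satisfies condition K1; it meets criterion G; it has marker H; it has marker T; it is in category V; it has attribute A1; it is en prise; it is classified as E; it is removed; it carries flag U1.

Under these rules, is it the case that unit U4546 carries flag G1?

Forward chaining from the given facts derives: may move diagonally, has marker W1, controls the center, is tagged F, has attribute P, has marker J, is blocked, is tagged B1, is promoted, satisfies condition U, meets criterion Y, is tagged A, has moved this turn, is in state N1, carries flag C, is immobilized, meets criterion M.
Rules concluding "it carries flag G1": R14 needs "it is in check"; R31 needs "it is on a home square" — none of these are established.

No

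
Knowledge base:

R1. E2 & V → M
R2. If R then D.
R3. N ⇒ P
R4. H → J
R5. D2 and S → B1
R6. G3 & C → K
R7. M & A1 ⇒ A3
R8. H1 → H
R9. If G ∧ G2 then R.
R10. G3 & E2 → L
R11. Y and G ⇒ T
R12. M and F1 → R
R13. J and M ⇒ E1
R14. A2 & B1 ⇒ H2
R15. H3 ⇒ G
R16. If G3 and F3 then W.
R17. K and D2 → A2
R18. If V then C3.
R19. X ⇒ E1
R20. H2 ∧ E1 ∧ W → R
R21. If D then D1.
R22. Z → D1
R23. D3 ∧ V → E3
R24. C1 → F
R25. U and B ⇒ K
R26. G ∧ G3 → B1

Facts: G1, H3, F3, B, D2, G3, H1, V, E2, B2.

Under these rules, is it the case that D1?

No

Forward chaining from the given facts derives: M, H, L, G, W, C3, B1, J, E1.
Rules concluding D1: R21 needs D; R22 needs Z — none of these are established.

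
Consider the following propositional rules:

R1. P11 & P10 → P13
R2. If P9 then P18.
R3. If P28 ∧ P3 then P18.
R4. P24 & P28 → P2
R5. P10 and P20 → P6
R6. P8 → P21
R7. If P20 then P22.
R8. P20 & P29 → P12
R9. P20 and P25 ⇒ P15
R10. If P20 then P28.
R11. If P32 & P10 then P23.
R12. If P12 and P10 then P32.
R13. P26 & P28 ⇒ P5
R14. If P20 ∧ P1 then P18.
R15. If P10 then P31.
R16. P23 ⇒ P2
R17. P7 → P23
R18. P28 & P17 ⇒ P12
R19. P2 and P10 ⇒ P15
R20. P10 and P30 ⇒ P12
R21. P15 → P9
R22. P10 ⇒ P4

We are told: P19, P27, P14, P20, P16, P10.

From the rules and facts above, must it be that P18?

No

Forward chaining from the given facts derives: P6, P22, P28, P31, P4.
Rules concluding P18: R2 needs P9; R3 needs P3; R14 needs P1 — none of these are established.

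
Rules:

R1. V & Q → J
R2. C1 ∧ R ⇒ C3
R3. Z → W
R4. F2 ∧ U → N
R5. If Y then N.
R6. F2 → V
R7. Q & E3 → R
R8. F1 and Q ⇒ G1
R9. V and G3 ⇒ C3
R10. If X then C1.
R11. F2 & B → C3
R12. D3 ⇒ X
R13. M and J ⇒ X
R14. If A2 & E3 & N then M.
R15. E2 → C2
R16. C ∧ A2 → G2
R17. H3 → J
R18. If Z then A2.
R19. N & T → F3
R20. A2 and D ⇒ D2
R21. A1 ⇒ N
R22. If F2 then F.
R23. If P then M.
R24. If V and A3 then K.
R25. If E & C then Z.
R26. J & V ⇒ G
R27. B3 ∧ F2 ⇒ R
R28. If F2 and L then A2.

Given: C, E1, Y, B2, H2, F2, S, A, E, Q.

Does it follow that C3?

No

Forward chaining from the given facts derives: N, V, F, Z, J, W, A2, G, G2.
Rules concluding C3: R2 needs C1; R9 needs G3; R11 needs B — none of these are established.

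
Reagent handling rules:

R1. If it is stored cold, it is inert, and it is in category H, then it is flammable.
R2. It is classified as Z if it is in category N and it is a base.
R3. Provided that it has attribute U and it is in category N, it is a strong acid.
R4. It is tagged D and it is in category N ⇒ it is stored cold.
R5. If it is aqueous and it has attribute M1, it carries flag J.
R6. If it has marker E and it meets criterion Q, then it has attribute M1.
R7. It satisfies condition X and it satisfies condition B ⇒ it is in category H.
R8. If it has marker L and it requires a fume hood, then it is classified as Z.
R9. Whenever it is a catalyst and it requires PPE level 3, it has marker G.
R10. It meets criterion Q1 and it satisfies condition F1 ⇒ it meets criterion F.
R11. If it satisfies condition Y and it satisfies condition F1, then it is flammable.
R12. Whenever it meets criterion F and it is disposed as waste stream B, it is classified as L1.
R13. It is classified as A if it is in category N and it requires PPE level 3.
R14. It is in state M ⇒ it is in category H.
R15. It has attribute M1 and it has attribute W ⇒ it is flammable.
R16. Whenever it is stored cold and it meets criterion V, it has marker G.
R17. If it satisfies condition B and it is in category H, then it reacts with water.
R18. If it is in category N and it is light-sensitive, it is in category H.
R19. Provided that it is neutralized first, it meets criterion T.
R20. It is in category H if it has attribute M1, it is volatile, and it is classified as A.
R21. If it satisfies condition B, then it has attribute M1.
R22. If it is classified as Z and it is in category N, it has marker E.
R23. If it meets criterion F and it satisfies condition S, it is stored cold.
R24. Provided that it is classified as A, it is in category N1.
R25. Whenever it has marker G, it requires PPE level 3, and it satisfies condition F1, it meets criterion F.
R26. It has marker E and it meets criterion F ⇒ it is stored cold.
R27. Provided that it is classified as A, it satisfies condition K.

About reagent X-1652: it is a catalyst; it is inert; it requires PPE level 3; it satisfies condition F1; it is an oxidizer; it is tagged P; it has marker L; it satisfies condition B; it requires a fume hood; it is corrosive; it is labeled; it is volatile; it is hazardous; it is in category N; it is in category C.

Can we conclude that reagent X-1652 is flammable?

Yes

By R8 (it has marker L, it requires a fume hood): it is classified as Z.
By R9 (it is a catalyst, it requires PPE level 3): it has marker G.
By R13 (it is in category N, it requires PPE level 3): it is classified as A.
By R21 (it satisfies condition B): it has attribute M1.
By R22 (it is classified as Z, it is in category N): it has marker E.
By R25 (it has marker G, it requires PPE level 3, it satisfies condition F1): it meets criterion F.
By R26 (it has marker E, it meets criterion F): it is stored cold.
By R20 (it has attribute M1, it is volatile, it is classified as A): it is in category H.
By R1 (it is stored cold, it is inert, it is in category H): it is flammable.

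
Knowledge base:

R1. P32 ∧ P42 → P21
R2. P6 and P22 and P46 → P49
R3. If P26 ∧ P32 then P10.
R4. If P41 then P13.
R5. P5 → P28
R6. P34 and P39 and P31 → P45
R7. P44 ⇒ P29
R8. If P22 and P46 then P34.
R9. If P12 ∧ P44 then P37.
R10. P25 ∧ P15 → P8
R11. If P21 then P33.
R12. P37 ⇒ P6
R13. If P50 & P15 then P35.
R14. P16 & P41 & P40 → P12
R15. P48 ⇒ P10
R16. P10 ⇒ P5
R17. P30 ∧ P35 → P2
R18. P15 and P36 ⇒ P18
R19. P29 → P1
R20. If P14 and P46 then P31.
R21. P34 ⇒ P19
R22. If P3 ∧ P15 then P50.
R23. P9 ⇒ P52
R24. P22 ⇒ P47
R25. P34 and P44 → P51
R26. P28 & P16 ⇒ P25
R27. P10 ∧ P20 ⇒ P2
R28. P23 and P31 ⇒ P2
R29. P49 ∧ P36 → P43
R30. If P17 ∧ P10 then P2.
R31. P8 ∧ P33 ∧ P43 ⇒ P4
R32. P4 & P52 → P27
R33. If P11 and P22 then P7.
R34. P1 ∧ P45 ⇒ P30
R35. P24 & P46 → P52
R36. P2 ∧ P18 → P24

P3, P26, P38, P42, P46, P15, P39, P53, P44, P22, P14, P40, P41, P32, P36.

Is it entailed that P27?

No

Forward chaining from the given facts derives: P21, P10, P13, P29, P34, P33, P5, P18, P1, P31, P19, P50, P47, P51, P28, P45, P35, P30, P2, P24, P52.
The only rule concluding P27 is R32, which needs P4; that is never established.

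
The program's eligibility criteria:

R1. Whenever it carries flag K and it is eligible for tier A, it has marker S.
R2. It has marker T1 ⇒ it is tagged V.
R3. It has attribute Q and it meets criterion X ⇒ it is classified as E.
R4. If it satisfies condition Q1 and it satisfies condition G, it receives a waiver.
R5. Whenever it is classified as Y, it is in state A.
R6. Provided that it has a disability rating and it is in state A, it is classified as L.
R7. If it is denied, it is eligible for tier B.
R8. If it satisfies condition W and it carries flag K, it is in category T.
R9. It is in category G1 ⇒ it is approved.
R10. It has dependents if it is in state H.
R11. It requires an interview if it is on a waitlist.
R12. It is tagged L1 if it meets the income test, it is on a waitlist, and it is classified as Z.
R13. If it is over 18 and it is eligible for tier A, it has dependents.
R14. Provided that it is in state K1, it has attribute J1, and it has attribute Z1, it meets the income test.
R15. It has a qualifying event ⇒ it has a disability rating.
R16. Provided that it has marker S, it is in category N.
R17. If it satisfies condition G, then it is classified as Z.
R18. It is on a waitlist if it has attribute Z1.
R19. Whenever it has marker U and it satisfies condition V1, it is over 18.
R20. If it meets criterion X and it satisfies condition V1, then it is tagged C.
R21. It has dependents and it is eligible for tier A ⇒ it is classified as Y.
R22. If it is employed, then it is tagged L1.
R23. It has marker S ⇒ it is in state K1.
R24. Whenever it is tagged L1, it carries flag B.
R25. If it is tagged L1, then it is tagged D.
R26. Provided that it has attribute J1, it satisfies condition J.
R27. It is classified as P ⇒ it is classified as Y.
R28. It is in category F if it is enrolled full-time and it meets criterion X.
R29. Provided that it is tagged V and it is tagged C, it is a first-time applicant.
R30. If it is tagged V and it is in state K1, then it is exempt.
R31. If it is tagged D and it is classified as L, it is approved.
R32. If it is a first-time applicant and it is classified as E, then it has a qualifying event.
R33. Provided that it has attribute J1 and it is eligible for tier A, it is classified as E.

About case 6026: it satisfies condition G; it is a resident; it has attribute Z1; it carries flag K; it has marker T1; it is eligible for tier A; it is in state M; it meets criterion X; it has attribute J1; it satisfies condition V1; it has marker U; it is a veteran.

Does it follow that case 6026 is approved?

By R1 (it carries flag K, it is eligible for tier A): it has marker S.
By R2 (it has marker T1): it is tagged V.
By R17 (it satisfies condition G): it is classified as Z.
By R18 (it has attribute Z1): it is on a waitlist.
By R19 (it has marker U, it satisfies condition V1): it is over 18.
By R20 (it meets criterion X, it satisfies condition V1): it is tagged C.
By R23 (it has marker S): it is in state K1.
By R29 (it is tagged V, it is tagged C): it is a first-time applicant.
By R33 (it has attribute J1, it is eligible for tier A): it is classified as E.
By R13 (it is over 18, it is eligible for tier A): it has dependents.
By R14 (it is in state K1, it has attribute J1, it has attribute Z1): it meets the income test.
By R21 (it has dependents, it is eligible for tier A): it is classified as Y.
By R32 (it is a first-time applicant, it is classified as E): it has a qualifying event.
By R5 (it is classified as Y): it is in state A.
By R12 (it meets the income test, it is on a waitlist, it is classified as Z): it is tagged L1.
By R15 (it has a qualifying event): it has a disability rating.
By R25 (it is tagged L1): it is tagged D.
By R6 (it has a disability rating, it is in state A): it is classified as L.
By R31 (it is tagged D, it is classified as L): it is approved.

Yes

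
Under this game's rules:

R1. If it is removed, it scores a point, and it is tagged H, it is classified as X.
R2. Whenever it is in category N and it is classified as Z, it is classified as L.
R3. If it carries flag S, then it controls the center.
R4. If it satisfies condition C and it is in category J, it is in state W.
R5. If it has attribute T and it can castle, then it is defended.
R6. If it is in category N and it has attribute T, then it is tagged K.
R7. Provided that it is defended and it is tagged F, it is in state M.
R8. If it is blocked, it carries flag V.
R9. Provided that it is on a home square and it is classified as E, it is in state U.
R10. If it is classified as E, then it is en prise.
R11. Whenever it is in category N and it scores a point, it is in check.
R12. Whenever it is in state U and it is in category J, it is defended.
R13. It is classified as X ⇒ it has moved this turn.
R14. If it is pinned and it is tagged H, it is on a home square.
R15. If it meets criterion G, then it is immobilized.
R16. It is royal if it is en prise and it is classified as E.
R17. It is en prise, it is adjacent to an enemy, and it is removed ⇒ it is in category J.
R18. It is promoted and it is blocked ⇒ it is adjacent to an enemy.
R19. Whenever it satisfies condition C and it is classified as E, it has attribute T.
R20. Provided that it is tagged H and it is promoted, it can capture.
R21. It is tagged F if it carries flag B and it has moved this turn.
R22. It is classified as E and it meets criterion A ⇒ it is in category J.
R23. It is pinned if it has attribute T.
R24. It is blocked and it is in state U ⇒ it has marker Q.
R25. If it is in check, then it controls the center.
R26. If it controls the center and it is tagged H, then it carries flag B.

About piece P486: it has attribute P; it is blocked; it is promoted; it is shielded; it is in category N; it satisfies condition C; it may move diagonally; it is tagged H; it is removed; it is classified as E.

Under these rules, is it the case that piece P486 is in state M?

Forward chaining from the given facts derives: carries flag V, is en prise, is royal, is adjacent to an enemy, has attribute T, can capture, is pinned, is tagged K, is on a home square, is in category J, is in state W, is in state U, is defended, has marker Q.
The only rule concluding "it is in state M" is R7, which needs "it is tagged F"; that is never established.

No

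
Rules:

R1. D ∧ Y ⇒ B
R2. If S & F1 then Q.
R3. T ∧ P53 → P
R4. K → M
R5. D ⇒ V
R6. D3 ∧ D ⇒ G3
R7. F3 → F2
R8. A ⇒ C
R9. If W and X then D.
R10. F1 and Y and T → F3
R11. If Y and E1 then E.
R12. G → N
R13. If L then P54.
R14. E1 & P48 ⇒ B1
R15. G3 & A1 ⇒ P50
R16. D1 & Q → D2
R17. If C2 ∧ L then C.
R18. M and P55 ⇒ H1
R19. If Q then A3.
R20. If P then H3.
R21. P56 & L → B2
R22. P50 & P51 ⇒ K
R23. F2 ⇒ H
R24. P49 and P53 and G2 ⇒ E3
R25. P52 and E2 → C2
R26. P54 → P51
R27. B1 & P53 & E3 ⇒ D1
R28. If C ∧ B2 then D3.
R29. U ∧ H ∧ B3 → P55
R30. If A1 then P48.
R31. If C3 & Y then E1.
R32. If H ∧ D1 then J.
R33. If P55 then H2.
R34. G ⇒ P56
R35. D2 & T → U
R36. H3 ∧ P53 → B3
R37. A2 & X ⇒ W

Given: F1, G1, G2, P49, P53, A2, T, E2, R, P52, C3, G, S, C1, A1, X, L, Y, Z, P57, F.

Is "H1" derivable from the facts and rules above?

Q  (by R2: S, F1)
P  (by R3: T, P53)
F3  (by R10: F1, Y, T)
P54  (by R13: L)
H3  (by R20: P)
E3  (by R24: P49, P53, G2)
C2  (by R25: P52, E2)
P51  (by R26: P54)
P48  (by R30: A1)
E1  (by R31: C3, Y)
P56  (by R34: G)
B3  (by R36: H3, P53)
W  (by R37: A2, X)
F2  (by R7: F3)
D  (by R9: W, X)
B1  (by R14: E1, P48)
C  (by R17: C2, L)
B2  (by R21: P56, L)
H  (by R23: F2)
D1  (by R27: B1, P53, E3)
D3  (by R28: C, B2)
G3  (by R6: D3, D)
P50  (by R15: G3, A1)
D2  (by R16: D1, Q)
K  (by R22: P50, P51)
U  (by R35: D2, T)
M  (by R4: K)
P55  (by R29: U, H, B3)
H1  (by R18: M, P55)

Yes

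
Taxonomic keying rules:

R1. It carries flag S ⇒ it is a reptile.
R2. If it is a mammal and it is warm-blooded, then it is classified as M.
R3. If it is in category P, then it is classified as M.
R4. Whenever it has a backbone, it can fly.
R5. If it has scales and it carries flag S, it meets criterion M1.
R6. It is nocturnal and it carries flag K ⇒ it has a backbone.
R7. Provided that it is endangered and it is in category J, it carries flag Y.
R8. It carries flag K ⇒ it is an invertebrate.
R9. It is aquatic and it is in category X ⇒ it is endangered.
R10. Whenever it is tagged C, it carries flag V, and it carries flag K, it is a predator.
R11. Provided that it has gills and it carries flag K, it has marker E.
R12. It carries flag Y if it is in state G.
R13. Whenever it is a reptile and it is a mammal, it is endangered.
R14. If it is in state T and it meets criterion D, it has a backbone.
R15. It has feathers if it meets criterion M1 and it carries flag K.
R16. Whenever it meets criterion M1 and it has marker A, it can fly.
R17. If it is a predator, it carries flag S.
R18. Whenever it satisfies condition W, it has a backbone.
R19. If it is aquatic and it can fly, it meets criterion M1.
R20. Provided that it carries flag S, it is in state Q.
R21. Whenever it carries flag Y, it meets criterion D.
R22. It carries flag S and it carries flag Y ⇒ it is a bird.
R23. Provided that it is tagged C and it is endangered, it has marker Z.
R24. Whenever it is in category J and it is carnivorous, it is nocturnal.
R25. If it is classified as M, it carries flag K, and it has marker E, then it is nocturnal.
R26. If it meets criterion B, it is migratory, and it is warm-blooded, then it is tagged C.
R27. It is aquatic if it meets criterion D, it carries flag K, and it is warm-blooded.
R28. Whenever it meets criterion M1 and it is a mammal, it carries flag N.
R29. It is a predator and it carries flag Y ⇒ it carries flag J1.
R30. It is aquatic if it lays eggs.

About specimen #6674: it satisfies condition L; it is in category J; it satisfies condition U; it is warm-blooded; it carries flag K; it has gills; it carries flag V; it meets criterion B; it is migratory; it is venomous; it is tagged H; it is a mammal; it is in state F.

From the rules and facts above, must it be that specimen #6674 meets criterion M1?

By R2 (it is a mammal, it is warm-blooded): it is classified as M.
By R11 (it has gills, it carries flag K): it has marker E.
By R25 (it is classified as M, it carries flag K, it has marker E): it is nocturnal.
By R26 (it meets criterion B, it is migratory, it is warm-blooded): it is tagged C.
By R6 (it is nocturnal, it carries flag K): it has a backbone.
By R10 (it is tagged C, it carries flag V, it carries flag K): it is a predator.
By R17 (it is a predator): it carries flag S.
By R1 (it carries flag S): it is a reptile.
By R4 (it has a backbone): it can fly.
By R13 (it is a reptile, it is a mammal): it is endangered.
By R7 (it is endangered, it is in category J): it carries flag Y.
By R21 (it carries flag Y): it meets criterion D.
By R27 (it meets criterion D, it carries flag K, it is warm-blooded): it is aquatic.
By R19 (it is aquatic, it can fly): it meets criterion M1.

Yes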